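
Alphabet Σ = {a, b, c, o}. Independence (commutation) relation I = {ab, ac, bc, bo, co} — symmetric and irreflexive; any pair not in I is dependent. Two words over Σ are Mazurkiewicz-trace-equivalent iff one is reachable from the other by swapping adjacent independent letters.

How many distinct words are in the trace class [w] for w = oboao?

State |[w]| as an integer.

#0=o has no predecessor
#1=b has no predecessor
#2=o depends on [0:o]
#3=a depends on [2:o]
#4=o depends on [3:a]
sources: [0:o, 1:b]
N(rest) = Σ N(rest − s) over sources s of rest; N(one piece) = 1:
  size 1 → [1]=1  [4]=1
  size 2 → [1,4]=2  [3,4]=1
  size 3 → [1,3,4]=3  [2,3,4]=1
  first=0(o) contributes 4
  first=1(b) contributes 1
|[w]| = 5

5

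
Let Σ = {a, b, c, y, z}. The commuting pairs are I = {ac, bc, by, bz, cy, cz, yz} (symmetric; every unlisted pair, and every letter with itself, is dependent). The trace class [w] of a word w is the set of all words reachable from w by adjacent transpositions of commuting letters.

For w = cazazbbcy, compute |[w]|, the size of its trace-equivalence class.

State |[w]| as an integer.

drop 0:c onto floor
drop 1:a onto floor
drop 2:z onto {1:a}
drop 3:a onto {2:z}
drop 4:z onto {3:a}
drop 5:b onto {3:a}
drop 6:b onto {5:b}
drop 7:c onto {0:c}
drop 8:y onto {3:a}
ground layer = {0:c, 1:a}
drop-orders for the pieces not yet dropped (sum over which currently-grounded one goes next):
  1 to go: {4} 1  {6} 1  {7} 1  {8} 1
  2 to go: {0,7} 1  {4,6} 2  {4,7} 2  {4,8} 2  {5,6} 1  {6,7} 2  {6,8} 2  {7,8} 2
  3 to go: {0,4,7} 3  {0,6,7} 3  {0,7,8} 3  {4,5,6} 3  {4,6,7} 6  {4,6,8} 6  {4,7,8} 6  {5,6,7} 3  {5,6,8} 3  {6,7,8} 6
  4 to go: {0,4,6,7} 12  {0,4,7,8} 12  {0,5,6,7} 6  {0,6,7,8} 12  {4,5,6,7} 12  {4,5,6,8} 12  {4,6,7,8} 24  {5,6,7,8} 12
  5 to go: {0,4,5,6,7} 30  {0,4,6,7,8} 60  {0,5,6,7,8} 30  {3,4,5,6,8} 12  {4,5,6,7,8} 60
  6 to go: {0,4,5,6,7,8} 180  {2,3,4,5,6,8} 12  {3,4,5,6,7,8} 72
  7 to go: {0,3,4,5,6,7,8} 252  {1,2,3,4,5,6,8} 12  {2,3,4,5,6,7,8} 84
  if 0:c drops first: 96 orders
  if 1:a drops first: 336 orders
heap linearizations: 432

432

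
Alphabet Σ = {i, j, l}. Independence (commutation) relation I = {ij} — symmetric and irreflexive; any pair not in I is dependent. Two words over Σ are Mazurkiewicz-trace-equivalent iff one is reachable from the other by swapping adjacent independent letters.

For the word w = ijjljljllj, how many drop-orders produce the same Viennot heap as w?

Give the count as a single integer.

3

0(i) covers ∅
1(j) covers ∅
2(j) covers 1:j
3(l) covers 0:i, 2:j
4(j) covers 3:l
5(l) covers 4:j
6(j) covers 5:l
7(l) covers 6:j
8(l) covers 7:l
9(j) covers 8:l
floor of heap: 0:i, 1:j
completions by unplaced set U, small U first (add the entries for U minus each lowest piece of U):
  |U|=1: {9}:1
  |U|=2: {8,9}:1
  |U|=3: {7,8,9}:1
  |U|=4: {6,7,8,9}:1
  |U|=5: {5,6,7,8,9}:1
  |U|=6: {4,5,6,7,8,9}:1
  |U|=7: {3,4,5,6,7,8,9}:1
  |U|=8: {0,3,4,5,6,7,8,9}:1  {2,3,4,5,6,7,8,9}:1
  start at 0(i): 1
  start at 1(j): 2
sum over floor = 3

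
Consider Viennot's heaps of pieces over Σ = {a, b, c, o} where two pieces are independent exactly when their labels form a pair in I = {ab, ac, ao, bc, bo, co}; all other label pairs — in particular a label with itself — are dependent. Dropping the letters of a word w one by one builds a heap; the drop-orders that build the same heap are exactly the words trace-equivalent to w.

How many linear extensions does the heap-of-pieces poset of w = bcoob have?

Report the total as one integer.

30

piece 0:b — minimal
piece 1:c — minimal
piece 2:o — minimal
piece 3:o rests on {2:o}
piece 4:b rests on {0:b}
minimal pieces: {0:b, 1:c, 2:o}
ways to finish when only these pieces remain (= sum over removing one remaining piece with nothing left below it):
  1 left: {1}→1  {3}→1  {4}→1
  2 left: {0,4}→1  {1,3}→2  {1,4}→2  {2,3}→1  {3,4}→2
  3 left: {0,1,4}→3  {0,3,4}→3  {1,2,3}→3  {1,3,4}→6  {2,3,4}→3
  placing 0:b first → 12 extensions
  placing 1:c first → 6 extensions
  placing 2:o first → 12 extensions
total linear extensions = 30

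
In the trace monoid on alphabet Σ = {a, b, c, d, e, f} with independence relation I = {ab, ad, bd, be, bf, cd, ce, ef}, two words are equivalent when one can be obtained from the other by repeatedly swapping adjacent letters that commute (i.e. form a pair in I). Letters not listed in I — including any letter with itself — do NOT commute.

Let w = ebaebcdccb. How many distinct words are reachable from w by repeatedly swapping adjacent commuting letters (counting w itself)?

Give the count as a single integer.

#0=e has no predecessor
#1=b has no predecessor
#2=a depends on [0:e]
#3=e depends on [2:a]
#4=b depends on [1:b]
#5=c depends on [2:a, 4:b]
#6=d depends on [3:e]
#7=c depends on [5:c]
#8=c depends on [7:c]
#9=b depends on [8:c]
sources: [0:e, 1:b]
N(rest) = Σ N(rest − s) over sources s of rest; N(one piece) = 1:
  size 1 → [6]=1  [9]=1
  size 2 → [3,6]=1  [6,9]=2  [8,9]=1
  size 3 → [3,6,9]=3  [6,8,9]=3  [7,8,9]=1
  size 4 → [3,6,8,9]=6  [5,7,8,9]=1  [6,7,8,9]=4
  size 5 → [3,6,7,8,9]=10  [4,5,7,8,9]=1  [5,6,7,8,9]=5
  size 6 → [1,4,5,7,8,9]=1  [3,5,6,7,8,9]=15  [4,5,6,7,8,9]=6
  size 7 → [1,4,5,6,7,8,9]=7  [2,3,5,6,7,8,9]=15  [3,4,5,6,7,8,9]=21
  size 8 → [0,2,3,5,6,7,8,9]=15  [1,3,4,5,6,7,8,9]=28  [2,3,4,5,6,7,8,9]=36
  first=0(e) contributes 64
  first=1(b) contributes 51
|[w]| = 115

115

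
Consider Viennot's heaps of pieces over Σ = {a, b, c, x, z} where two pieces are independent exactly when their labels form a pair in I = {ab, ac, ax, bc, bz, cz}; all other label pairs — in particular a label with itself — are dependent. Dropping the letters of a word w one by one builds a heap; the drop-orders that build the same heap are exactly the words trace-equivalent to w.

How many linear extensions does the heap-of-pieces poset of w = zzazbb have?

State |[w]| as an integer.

drop 0:z onto floor
drop 1:z onto {0:z}
drop 2:a onto {1:z}
drop 3:z onto {2:a}
drop 4:b onto floor
drop 5:b onto {4:b}
ground layer = {0:z, 4:b}
drop-orders for the pieces not yet dropped (sum over which currently-grounded one goes next):
  1 to go: {3} 1  {5} 1
  2 to go: {2,3} 1  {3,5} 2  {4,5} 1
  3 to go: {1,2,3} 1  {2,3,5} 3  {3,4,5} 3
  4 to go: {0,1,2,3} 1  {1,2,3,5} 4  {2,3,4,5} 6
  if 0:z drops first: 10 orders
  if 4:b drops first: 5 orders
heap linearizations: 15

15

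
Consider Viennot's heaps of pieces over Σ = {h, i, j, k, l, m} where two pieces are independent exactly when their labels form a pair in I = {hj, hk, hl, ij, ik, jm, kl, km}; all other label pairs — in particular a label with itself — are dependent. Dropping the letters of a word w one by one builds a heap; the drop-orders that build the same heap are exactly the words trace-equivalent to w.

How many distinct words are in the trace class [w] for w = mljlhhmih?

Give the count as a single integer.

#0=m has no predecessor
#1=l depends on [0:m]
#2=j depends on [1:l]
#3=l depends on [2:j]
#4=h depends on [0:m]
#5=h depends on [4:h]
#6=m depends on [3:l, 5:h]
#7=i depends on [6:m]
#8=h depends on [7:i]
sources: [0:m]
N(rest) = Σ N(rest − s) over sources s of rest; N(one piece) = 1:
  size 1 → [8]=1
  size 2 → [7,8]=1
  size 3 → [6,7,8]=1
  size 4 → [3,6,7,8]=1  [5,6,7,8]=1
  size 5 → [2,3,6,7,8]=1  [3,5,6,7,8]=2  [4,5,6,7,8]=1
  size 6 → [1,2,3,6,7,8]=1  [2,3,5,6,7,8]=3  [3,4,5,6,7,8]=3
  size 7 → [1,2,3,5,6,7,8]=4  [2,3,4,5,6,7,8]=6
  first=0(m) contributes 10

10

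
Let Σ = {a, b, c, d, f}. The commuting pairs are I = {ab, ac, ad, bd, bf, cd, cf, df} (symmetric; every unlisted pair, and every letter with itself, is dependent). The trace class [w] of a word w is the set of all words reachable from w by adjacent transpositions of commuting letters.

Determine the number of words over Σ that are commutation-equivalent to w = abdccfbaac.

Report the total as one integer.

drop 0:a onto floor
drop 1:b onto floor
drop 2:d onto floor
drop 3:c onto {1:b}
drop 4:c onto {3:c}
drop 5:f onto {0:a}
drop 6:b onto {4:c}
drop 7:a onto {5:f}
drop 8:a onto {7:a}
drop 9:c onto {6:b}
ground layer = {0:a, 1:b, 2:d}
drop-orders for the pieces not yet dropped (sum over which currently-grounded one goes next):
  1 to go: {2} 1  {8} 1  {9} 1
  2 to go: {2,8} 2  {2,9} 2  {6,9} 1  {7,8} 1  {8,9} 2
  3 to go: {2,6,9} 3  {2,7,8} 3  {2,8,9} 6  {4,6,9} 1  {5,7,8} 1  {6,8,9} 3  {7,8,9} 3
  4 to go: {0,5,7,8} 1  {2,4,6,9} 4  {2,5,7,8} 4  {2,6,8,9} 12  {2,7,8,9} 12  {3,4,6,9} 1  {4,6,8,9} 4  {5,7,8,9} 4  {6,7,8,9} 6
  5 to go: {0,2,5,7,8} 5  {0,5,7,8,9} 5  {1,3,4,6,9} 1  {2,3,4,6,9} 5  {2,4,6,8,9} 20  {2,5,7,8,9} 20  {2,6,7,8,9} 30  {3,4,6,8,9} 5  {4,6,7,8,9} 10  {5,6,7,8,9} 10
  6 to go: {0,2,5,7,8,9} 30  {0,5,6,7,8,9} 15  {1,2,3,4,6,9} 6  {1,3,4,6,8,9} 6  {2,3,4,6,8,9} 30  {2,4,6,7,8,9} 60  {2,5,6,7,8,9} 60  {3,4,6,7,8,9} 15  {4,5,6,7,8,9} 20
  7 to go: {0,2,5,6,7,8,9} 105  {0,4,5,6,7,8,9} 35  {1,2,3,4,6,8,9} 42  {1,3,4,6,7,8,9} 21  {2,3,4,6,7,8,9} 105  {2,4,5,6,7,8,9} 140  {3,4,5,6,7,8,9} 35
  8 to go: {0,2,4,5,6,7,8,9} 280  {0,3,4,5,6,7,8,9} 70  {1,2,3,4,6,7,8,9} 168  {1,3,4,5,6,7,8,9} 56  {2,3,4,5,6,7,8,9} 280
  if 0:a drops first: 504 orders
  if 1:b drops first: 630 orders
  if 2:d drops first: 126 orders
heap linearizations: 1260

1260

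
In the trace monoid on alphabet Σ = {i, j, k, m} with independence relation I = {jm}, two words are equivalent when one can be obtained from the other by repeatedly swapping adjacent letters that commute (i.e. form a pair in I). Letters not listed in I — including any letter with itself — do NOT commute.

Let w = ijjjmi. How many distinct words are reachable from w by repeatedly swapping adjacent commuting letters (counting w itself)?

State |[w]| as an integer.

drop 0:i onto floor
drop 1:j onto {0:i}
drop 2:j onto {1:j}
drop 3:j onto {2:j}
drop 4:m onto {0:i}
drop 5:i onto {3:j, 4:m}
ground layer = {0:i}
drop-orders for the pieces not yet dropped (sum over which currently-grounded one goes next):
  1 to go: {5} 1
  2 to go: {3,5} 1  {4,5} 1
  3 to go: {2,3,5} 1  {3,4,5} 2
  4 to go: {1,2,3,5} 1  {2,3,4,5} 3
  if 0:i drops first: 4 orders

4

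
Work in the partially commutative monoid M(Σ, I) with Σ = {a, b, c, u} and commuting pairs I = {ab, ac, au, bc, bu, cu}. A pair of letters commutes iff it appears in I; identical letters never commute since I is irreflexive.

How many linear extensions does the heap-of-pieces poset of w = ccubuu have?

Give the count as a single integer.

#0=c has no predecessor
#1=c depends on [0:c]
#2=u has no predecessor
#3=b has no predecessor
#4=u depends on [2:u]
#5=u depends on [4:u]
sources: [0:c, 2:u, 3:b]
N(rest) = Σ N(rest − s) over sources s of rest; N(one piece) = 1:
  size 1 → [1]=1  [3]=1  [5]=1
  size 2 → [0,1]=1  [1,3]=2  [1,5]=2  [3,5]=2  [4,5]=1
  size 3 → [0,1,3]=3  [0,1,5]=3  [1,3,5]=6  [1,4,5]=3  [2,4,5]=1  [3,4,5]=3
  size 4 → [0,1,3,5]=12  [0,1,4,5]=6  [1,2,4,5]=4  [1,3,4,5]=12  [2,3,4,5]=4
  first=0(c) contributes 20
  first=2(u) contributes 30
  first=3(b) contributes 10
|[w]| = 60

60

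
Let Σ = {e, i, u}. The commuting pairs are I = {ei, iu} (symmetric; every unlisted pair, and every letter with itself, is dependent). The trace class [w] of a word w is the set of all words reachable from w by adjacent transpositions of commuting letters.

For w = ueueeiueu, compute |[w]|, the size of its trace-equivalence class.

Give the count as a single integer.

#0=u has no predecessor
#1=e depends on [0:u]
#2=u depends on [1:e]
#3=e depends on [2:u]
#4=e depends on [3:e]
#5=i has no predecessor
#6=u depends on [4:e]
#7=e depends on [6:u]
#8=u depends on [7:e]
sources: [0:u, 5:i]
N(rest) = Σ N(rest − s) over sources s of rest; N(one piece) = 1:
  size 1 → [5]=1  [8]=1
  size 2 → [5,8]=2  [7,8]=1
  size 3 → [5,7,8]=3  [6,7,8]=1
  size 4 → [4,6,7,8]=1  [5,6,7,8]=4
  size 5 → [3,4,6,7,8]=1  [4,5,6,7,8]=5
  size 6 → [2,3,4,6,7,8]=1  [3,4,5,6,7,8]=6
  size 7 → [1,2,3,4,6,7,8]=1  [2,3,4,5,6,7,8]=7
  first=0(u) contributes 8
  first=5(i) contributes 1
|[w]| = 9

9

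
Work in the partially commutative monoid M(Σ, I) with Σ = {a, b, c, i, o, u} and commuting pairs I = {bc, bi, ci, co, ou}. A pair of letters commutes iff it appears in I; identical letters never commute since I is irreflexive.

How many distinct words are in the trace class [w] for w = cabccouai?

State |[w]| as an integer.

drop 0:c onto floor
drop 1:a onto {0:c}
drop 2:b onto {1:a}
drop 3:c onto {1:a}
drop 4:c onto {3:c}
drop 5:o onto {2:b}
drop 6:u onto {2:b, 4:c}
drop 7:a onto {5:o, 6:u}
drop 8:i onto {7:a}
ground layer = {0:c}
drop-orders for the pieces not yet dropped (sum over which currently-grounded one goes next):
  1 to go: {8} 1
  2 to go: {7,8} 1
  3 to go: {5,7,8} 1  {6,7,8} 1
  4 to go: {4,6,7,8} 1  {5,6,7,8} 2
  5 to go: {2,5,6,7,8} 2  {3,4,6,7,8} 1  {4,5,6,7,8} 3
  6 to go: {2,4,5,6,7,8} 5  {3,4,5,6,7,8} 4
  7 to go: {2,3,4,5,6,7,8} 9
  if 0:c drops first: 9 orders

9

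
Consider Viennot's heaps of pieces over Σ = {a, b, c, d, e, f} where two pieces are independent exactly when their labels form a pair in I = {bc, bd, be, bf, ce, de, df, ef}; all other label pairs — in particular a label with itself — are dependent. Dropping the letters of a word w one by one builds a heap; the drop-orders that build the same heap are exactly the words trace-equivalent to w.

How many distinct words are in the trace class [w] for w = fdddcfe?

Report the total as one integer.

#0=f has no predecessor
#1=d has no predecessor
#2=d depends on [1:d]
#3=d depends on [2:d]
#4=c depends on [0:f, 3:d]
#5=f depends on [4:c]
#6=e has no predecessor
sources: [0:f, 1:d, 6:e]
N(rest) = Σ N(rest − s) over sources s of rest; N(one piece) = 1:
  size 1 → [5]=1  [6]=1
  size 2 → [4,5]=1  [5,6]=2
  size 3 → [0,4,5]=1  [3,4,5]=1  [4,5,6]=3
  size 4 → [0,3,4,5]=2  [0,4,5,6]=4  [2,3,4,5]=1  [3,4,5,6]=4
  size 5 → [0,2,3,4,5]=3  [0,3,4,5,6]=10  [1,2,3,4,5]=1  [2,3,4,5,6]=5
  first=0(f) contributes 6
  first=1(d) contributes 18
  first=6(e) contributes 4
|[w]| = 28

28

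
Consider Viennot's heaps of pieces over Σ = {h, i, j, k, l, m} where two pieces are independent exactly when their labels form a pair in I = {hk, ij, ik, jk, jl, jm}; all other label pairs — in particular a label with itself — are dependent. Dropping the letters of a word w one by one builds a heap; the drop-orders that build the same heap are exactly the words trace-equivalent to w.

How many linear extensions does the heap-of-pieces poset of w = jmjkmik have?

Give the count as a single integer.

42

#0=j has no predecessor
#1=m has no predecessor
#2=j depends on [0:j]
#3=k depends on [1:m]
#4=m depends on [3:k]
#5=i depends on [4:m]
#6=k depends on [4:m]
sources: [0:j, 1:m]
N(rest) = Σ N(rest − s) over sources s of rest; N(one piece) = 1:
  size 1 → [2]=1  [5]=1  [6]=1
  size 2 → [0,2]=1  [2,5]=2  [2,6]=2  [5,6]=2
  size 3 → [0,2,5]=3  [0,2,6]=3  [2,5,6]=6  [4,5,6]=2
  size 4 → [0,2,5,6]=12  [2,4,5,6]=8  [3,4,5,6]=2
  size 5 → [0,2,4,5,6]=20  [1,3,4,5,6]=2  [2,3,4,5,6]=10
  first=0(j) contributes 12
  first=1(m) contributes 30
|[w]| = 42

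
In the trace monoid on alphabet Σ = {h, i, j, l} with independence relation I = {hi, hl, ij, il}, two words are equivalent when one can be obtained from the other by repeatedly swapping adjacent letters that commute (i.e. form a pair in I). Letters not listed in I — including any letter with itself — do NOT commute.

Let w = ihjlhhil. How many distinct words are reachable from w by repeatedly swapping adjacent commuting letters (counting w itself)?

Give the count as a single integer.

0(i) covers ∅
1(h) covers ∅
2(j) covers 1:h
3(l) covers 2:j
4(h) covers 2:j
5(h) covers 4:h
6(i) covers 0:i
7(l) covers 3:l
floor of heap: 0:i, 1:h
completions by unplaced set U, small U first (add the entries for U minus each lowest piece of U):
  |U|=1: {5}:1  {6}:1  {7}:1
  |U|=2: {0,6}:1  {3,7}:1  {4,5}:1  {5,6}:2  {5,7}:2  {6,7}:2
  |U|=3: {0,5,6}:3  {0,6,7}:3  {3,5,7}:3  {3,6,7}:3  {4,5,6}:3  {4,5,7}:3  {5,6,7}:6
  |U|=4: {0,3,6,7}:6  {0,4,5,6}:6  {0,5,6,7}:12  {3,4,5,7}:6  {3,5,6,7}:12  {4,5,6,7}:12
  |U|=5: {0,3,5,6,7}:30  {0,4,5,6,7}:30  {2,3,4,5,7}:6  {3,4,5,6,7}:30
  |U|=6: {0,3,4,5,6,7}:90  {1,2,3,4,5,7}:6  {2,3,4,5,6,7}:36
  start at 0(i): 42
  start at 1(h): 126
sum over floor = 168

168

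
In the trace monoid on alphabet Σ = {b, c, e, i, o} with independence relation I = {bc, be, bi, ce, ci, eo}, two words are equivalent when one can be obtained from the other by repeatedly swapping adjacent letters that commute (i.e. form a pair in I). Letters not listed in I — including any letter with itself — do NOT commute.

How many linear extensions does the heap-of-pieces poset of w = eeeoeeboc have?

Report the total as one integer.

drop 0:e onto floor
drop 1:e onto {0:e}
drop 2:e onto {1:e}
drop 3:o onto floor
drop 4:e onto {2:e}
drop 5:e onto {4:e}
drop 6:b onto {3:o}
drop 7:o onto {6:b}
drop 8:c onto {7:o}
ground layer = {0:e, 3:o}
drop-orders for the pieces not yet dropped (sum over which currently-grounded one goes next):
  1 to go: {5} 1  {8} 1
  2 to go: {4,5} 1  {5,8} 2  {7,8} 1
  3 to go: {2,4,5} 1  {4,5,8} 3  {5,7,8} 3  {6,7,8} 1
  4 to go: {1,2,4,5} 1  {2,4,5,8} 4  {3,6,7,8} 1  {4,5,7,8} 6  {5,6,7,8} 4
  5 to go: {0,1,2,4,5} 1  {1,2,4,5,8} 5  {2,4,5,7,8} 10  {3,5,6,7,8} 5  {4,5,6,7,8} 10
  6 to go: {0,1,2,4,5,8} 6  {1,2,4,5,7,8} 15  {2,4,5,6,7,8} 20  {3,4,5,6,7,8} 15
  7 to go: {0,1,2,4,5,7,8} 21  {1,2,4,5,6,7,8} 35  {2,3,4,5,6,7,8} 35
  if 0:e drops first: 70 orders
  if 3:o drops first: 56 orders
heap linearizations: 126

126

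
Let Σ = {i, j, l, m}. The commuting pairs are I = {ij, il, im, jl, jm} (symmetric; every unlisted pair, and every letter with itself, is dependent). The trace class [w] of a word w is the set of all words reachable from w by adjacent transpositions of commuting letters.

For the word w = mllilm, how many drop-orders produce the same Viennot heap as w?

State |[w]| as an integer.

6

piece 0:m — minimal
piece 1:l rests on {0:m}
piece 2:l rests on {1:l}
piece 3:i — minimal
piece 4:l rests on {2:l}
piece 5:m rests on {4:l}
minimal pieces: {0:m, 3:i}
ways to finish when only these pieces remain (= sum over removing one remaining piece with nothing left below it):
  1 left: {3}→1  {5}→1
  2 left: {3,5}→2  {4,5}→1
  3 left: {2,4,5}→1  {3,4,5}→3
  4 left: {1,2,4,5}→1  {2,3,4,5}→4
  placing 0:m first → 5 extensions
  placing 3:i first → 1 extensions
total linear extensions = 6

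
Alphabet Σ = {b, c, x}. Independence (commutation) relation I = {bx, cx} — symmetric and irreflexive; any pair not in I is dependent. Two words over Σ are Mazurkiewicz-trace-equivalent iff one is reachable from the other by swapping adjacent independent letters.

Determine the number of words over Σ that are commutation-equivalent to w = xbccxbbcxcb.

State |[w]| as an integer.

165

drop 0:x onto floor
drop 1:b onto floor
drop 2:c onto {1:b}
drop 3:c onto {2:c}
drop 4:x onto {0:x}
drop 5:b onto {3:c}
drop 6:b onto {5:b}
drop 7:c onto {6:b}
drop 8:x onto {4:x}
drop 9:c onto {7:c}
drop 10:b onto {9:c}
ground layer = {0:x, 1:b}
drop-orders for the pieces not yet dropped (sum over which currently-grounded one goes next):
  1 to go: {8} 1  {10} 1
  2 to go: {4,8} 1  {8,10} 2  {9,10} 1
  3 to go: {0,4,8} 1  {4,8,10} 3  {7,9,10} 1  {8,9,10} 3
  4 to go: {0,4,8,10} 4  {4,8,9,10} 6  {6,7,9,10} 1  {7,8,9,10} 4
  5 to go: {0,4,8,9,10} 10  {4,7,8,9,10} 10  {5,6,7,9,10} 1  {6,7,8,9,10} 5
  6 to go: {0,4,7,8,9,10} 20  {3,5,6,7,9,10} 1  {4,6,7,8,9,10} 15  {5,6,7,8,9,10} 6
  7 to go: {0,4,6,7,8,9,10} 35  {2,3,5,6,7,9,10} 1  {3,5,6,7,8,9,10} 7  {4,5,6,7,8,9,10} 21
  8 to go: {0,4,5,6,7,8,9,10} 56  {1,2,3,5,6,7,9,10} 1  {2,3,5,6,7,8,9,10} 8  {3,4,5,6,7,8,9,10} 28
  9 to go: {0,3,4,5,6,7,8,9,10} 84  {1,2,3,5,6,7,8,9,10} 9  {2,3,4,5,6,7,8,9,10} 36
  if 0:x drops first: 45 orders
  if 1:b drops first: 120 orders
heap linearizations: 165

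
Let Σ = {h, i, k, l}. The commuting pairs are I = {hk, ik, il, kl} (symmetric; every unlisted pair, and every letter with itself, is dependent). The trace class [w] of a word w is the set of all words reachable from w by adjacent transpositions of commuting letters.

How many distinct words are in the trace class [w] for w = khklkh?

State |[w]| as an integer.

#0=k has no predecessor
#1=h has no predecessor
#2=k depends on [0:k]
#3=l depends on [1:h]
#4=k depends on [2:k]
#5=h depends on [3:l]
sources: [0:k, 1:h]
N(rest) = Σ N(rest − s) over sources s of rest; N(one piece) = 1:
  size 1 → [4]=1  [5]=1
  size 2 → [2,4]=1  [3,5]=1  [4,5]=2
  size 3 → [0,2,4]=1  [1,3,5]=1  [2,4,5]=3  [3,4,5]=3
  size 4 → [0,2,4,5]=4  [1,3,4,5]=4  [2,3,4,5]=6
  first=0(k) contributes 10
  first=1(h) contributes 10
|[w]| = 20

20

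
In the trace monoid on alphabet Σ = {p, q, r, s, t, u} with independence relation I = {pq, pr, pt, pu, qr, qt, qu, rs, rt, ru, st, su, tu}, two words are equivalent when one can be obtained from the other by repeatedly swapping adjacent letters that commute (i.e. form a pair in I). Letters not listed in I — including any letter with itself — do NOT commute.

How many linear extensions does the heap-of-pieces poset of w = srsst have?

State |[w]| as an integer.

20

#0=s has no predecessor
#1=r has no predecessor
#2=s depends on [0:s]
#3=s depends on [2:s]
#4=t has no predecessor
sources: [0:s, 1:r, 4:t]
N(rest) = Σ N(rest − s) over sources s of rest; N(one piece) = 1:
  size 1 → [1]=1  [3]=1  [4]=1
  size 2 → [1,3]=2  [1,4]=2  [2,3]=1  [3,4]=2
  size 3 → [0,2,3]=1  [1,2,3]=3  [1,3,4]=6  [2,3,4]=3
  first=0(s) contributes 12
  first=1(r) contributes 4
  first=4(t) contributes 4
|[w]| = 20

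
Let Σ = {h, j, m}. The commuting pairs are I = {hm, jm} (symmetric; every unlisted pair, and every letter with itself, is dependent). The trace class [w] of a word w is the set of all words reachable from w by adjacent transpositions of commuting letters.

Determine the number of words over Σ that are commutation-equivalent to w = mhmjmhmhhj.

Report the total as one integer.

piece 0:m — minimal
piece 1:h — minimal
piece 2:m rests on {0:m}
piece 3:j rests on {1:h}
piece 4:m rests on {2:m}
piece 5:h rests on {3:j}
piece 6:m rests on {4:m}
piece 7:h rests on {5:h}
piece 8:h rests on {7:h}
piece 9:j rests on {8:h}
minimal pieces: {0:m, 1:h}
ways to finish when only these pieces remain (= sum over removing one remaining piece with nothing left below it):
  1 left: {6}→1  {9}→1
  2 left: {4,6}→1  {6,9}→2  {8,9}→1
  3 left: {2,4,6}→1  {4,6,9}→3  {6,8,9}→3  {7,8,9}→1
  4 left: {0,2,4,6}→1  {2,4,6,9}→4  {4,6,8,9}→6  {5,7,8,9}→1  {6,7,8,9}→4
  5 left: {0,2,4,6,9}→5  {2,4,6,8,9}→10  {3,5,7,8,9}→1  {4,6,7,8,9}→10  {5,6,7,8,9}→5
  6 left: {0,2,4,6,8,9}→15  {1,3,5,7,8,9}→1  {2,4,6,7,8,9}→20  {3,5,6,7,8,9}→6  {4,5,6,7,8,9}→15
  7 left: {0,2,4,6,7,8,9}→35  {1,3,5,6,7,8,9}→7  {2,4,5,6,7,8,9}→35  {3,4,5,6,7,8,9}→21
  8 left: {0,2,4,5,6,7,8,9}→70  {1,3,4,5,6,7,8,9}→28  {2,3,4,5,6,7,8,9}→56
  placing 0:m first → 84 extensions
  placing 1:h first → 126 extensions
total linear extensions = 210

210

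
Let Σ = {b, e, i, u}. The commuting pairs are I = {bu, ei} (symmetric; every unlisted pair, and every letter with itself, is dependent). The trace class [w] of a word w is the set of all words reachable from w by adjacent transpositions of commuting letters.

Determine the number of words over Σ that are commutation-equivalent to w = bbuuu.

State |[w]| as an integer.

10

0(b) covers ∅
1(b) covers 0:b
2(u) covers ∅
3(u) covers 2:u
4(u) covers 3:u
floor of heap: 0:b, 2:u
completions by unplaced set U, small U first (add the entries for U minus each lowest piece of U):
  |U|=1: {1}:1  {4}:1
  |U|=2: {0,1}:1  {1,4}:2  {3,4}:1
  |U|=3: {0,1,4}:3  {1,3,4}:3  {2,3,4}:1
  start at 0(b): 4
  start at 2(u): 6
sum over floor = 10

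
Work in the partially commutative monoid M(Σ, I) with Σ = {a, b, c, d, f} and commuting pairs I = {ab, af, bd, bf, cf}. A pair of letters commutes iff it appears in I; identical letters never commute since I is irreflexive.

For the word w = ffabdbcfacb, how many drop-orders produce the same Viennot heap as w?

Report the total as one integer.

243

drop 0:f onto floor
drop 1:f onto {0:f}
drop 2:a onto floor
drop 3:b onto floor
drop 4:d onto {1:f, 2:a}
drop 5:b onto {3:b}
drop 6:c onto {4:d, 5:b}
drop 7:f onto {4:d}
drop 8:a onto {6:c}
drop 9:c onto {8:a}
drop 10:b onto {9:c}
ground layer = {0:f, 2:a, 3:b}
drop-orders for the pieces not yet dropped (sum over which currently-grounded one goes next):
  1 to go: {7} 1  {10} 1
  2 to go: {7,10} 2  {9,10} 1
  3 to go: {7,9,10} 3  {8,9,10} 1
  4 to go: {6,8,9,10} 1  {7,8,9,10} 4
  5 to go: {5,6,8,9,10} 1  {6,7,8,9,10} 5
  6 to go: {3,5,6,8,9,10} 1  {4,6,7,8,9,10} 5  {5,6,7,8,9,10} 6
  7 to go: {1,4,6,7,8,9,10} 5  {2,4,6,7,8,9,10} 5  {3,5,6,7,8,9,10} 7  {4,5,6,7,8,9,10} 11
  8 to go: {0,1,4,6,7,8,9,10} 5  {1,2,4,6,7,8,9,10} 10  {1,4,5,6,7,8,9,10} 16  {2,4,5,6,7,8,9,10} 16  {3,4,5,6,7,8,9,10} 18
  9 to go: {0,1,2,4,6,7,8,9,10} 15  {0,1,4,5,6,7,8,9,10} 21  {1,2,4,5,6,7,8,9,10} 42  {1,3,4,5,6,7,8,9,10} 34  {2,3,4,5,6,7,8,9,10} 34
  if 0:f drops first: 110 orders
  if 2:a drops first: 55 orders
  if 3:b drops first: 78 orders
heap linearizations: 243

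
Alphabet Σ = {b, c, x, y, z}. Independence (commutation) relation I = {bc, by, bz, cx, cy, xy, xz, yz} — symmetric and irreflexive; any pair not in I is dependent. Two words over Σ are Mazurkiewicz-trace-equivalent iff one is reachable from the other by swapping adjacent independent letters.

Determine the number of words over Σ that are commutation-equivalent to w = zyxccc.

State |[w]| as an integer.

30

piece 0:z — minimal
piece 1:y — minimal
piece 2:x — minimal
piece 3:c rests on {0:z}
piece 4:c rests on {3:c}
piece 5:c rests on {4:c}
minimal pieces: {0:z, 1:y, 2:x}
ways to finish when only these pieces remain (= sum over removing one remaining piece with nothing left below it):
  1 left: {1}→1  {2}→1  {5}→1
  2 left: {1,2}→2  {1,5}→2  {2,5}→2  {4,5}→1
  3 left: {1,2,5}→6  {1,4,5}→3  {2,4,5}→3  {3,4,5}→1
  4 left: {0,3,4,5}→1  {1,2,4,5}→12  {1,3,4,5}→4  {2,3,4,5}→4
  placing 0:z first → 20 extensions
  placing 1:y first → 5 extensions
  placing 2:x first → 5 extensions
total linear extensions = 30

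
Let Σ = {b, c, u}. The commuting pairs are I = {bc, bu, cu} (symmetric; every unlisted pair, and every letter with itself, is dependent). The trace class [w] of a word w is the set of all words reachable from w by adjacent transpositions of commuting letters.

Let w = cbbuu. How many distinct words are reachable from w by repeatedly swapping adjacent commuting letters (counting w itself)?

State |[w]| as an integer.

drop 0:c onto floor
drop 1:b onto floor
drop 2:b onto {1:b}
drop 3:u onto floor
drop 4:u onto {3:u}
ground layer = {0:c, 1:b, 3:u}
drop-orders for the pieces not yet dropped (sum over which currently-grounded one goes next):
  1 to go: {0} 1  {2} 1  {4} 1
  2 to go: {0,2} 2  {0,4} 2  {1,2} 1  {2,4} 2  {3,4} 1
  3 to go: {0,1,2} 3  {0,2,4} 6  {0,3,4} 3  {1,2,4} 3  {2,3,4} 3
  if 0:c drops first: 6 orders
  if 1:b drops first: 12 orders
  if 3:u drops first: 12 orders
heap linearizations: 30

30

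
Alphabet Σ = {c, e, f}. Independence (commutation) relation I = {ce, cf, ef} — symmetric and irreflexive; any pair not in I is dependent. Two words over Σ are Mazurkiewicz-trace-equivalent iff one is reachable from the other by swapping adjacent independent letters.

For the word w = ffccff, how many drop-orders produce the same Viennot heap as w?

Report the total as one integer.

15

#0=f has no predecessor
#1=f depends on [0:f]
#2=c has no predecessor
#3=c depends on [2:c]
#4=f depends on [1:f]
#5=f depends on [4:f]
sources: [0:f, 2:c]
N(rest) = Σ N(rest − s) over sources s of rest; N(one piece) = 1:
  size 1 → [3]=1  [5]=1
  size 2 → [2,3]=1  [3,5]=2  [4,5]=1
  size 3 → [1,4,5]=1  [2,3,5]=3  [3,4,5]=3
  size 4 → [0,1,4,5]=1  [1,3,4,5]=4  [2,3,4,5]=6
  first=0(f) contributes 10
  first=2(c) contributes 5
|[w]| = 15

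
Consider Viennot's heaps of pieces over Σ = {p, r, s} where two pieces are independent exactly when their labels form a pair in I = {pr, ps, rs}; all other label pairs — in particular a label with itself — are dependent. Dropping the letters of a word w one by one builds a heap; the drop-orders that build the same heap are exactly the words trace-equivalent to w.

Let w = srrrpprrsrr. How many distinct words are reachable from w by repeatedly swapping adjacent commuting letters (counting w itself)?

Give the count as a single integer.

1980

piece 0:s — minimal
piece 1:r — minimal
piece 2:r rests on {1:r}
piece 3:r rests on {2:r}
piece 4:p — minimal
piece 5:p rests on {4:p}
piece 6:r rests on {3:r}
piece 7:r rests on {6:r}
piece 8:s rests on {0:s}
piece 9:r rests on {7:r}
piece 10:r rests on {9:r}
minimal pieces: {0:s, 1:r, 4:p}
ways to finish when only these pieces remain (= sum over removing one remaining piece with nothing left below it):
  1 left: {5}→1  {8}→1  {10}→1
  2 left: {0,8}→1  {4,5}→1  {5,8}→2  {5,10}→2  {8,10}→2  {9,10}→1
  3 left: {0,5,8}→3  {0,8,10}→3  {4,5,8}→3  {4,5,10}→3  {5,8,10}→6  {5,9,10}→3  {7,9,10}→1  {8,9,10}→3
  4 left: {0,4,5,8}→6  {0,5,8,10}→12  {0,8,9,10}→6  {4,5,8,10}→12  {4,5,9,10}→6  {5,7,9,10}→4  {5,8,9,10}→12  {6,7,9,10}→1  {7,8,9,10}→4
  5 left: {0,4,5,8,10}→30  {0,5,8,9,10}→30  {0,7,8,9,10}→10  {3,6,7,9,10}→1  {4,5,7,9,10}→10  {4,5,8,9,10}→30  {5,6,7,9,10}→5  {5,7,8,9,10}→20  {6,7,8,9,10}→5
  6 left: {0,4,5,8,9,10}→90  {0,5,7,8,9,10}→60  {0,6,7,8,9,10}→15  {2,3,6,7,9,10}→1  {3,5,6,7,9,10}→6  {3,6,7,8,9,10}→6  {4,5,6,7,9,10}→15  {4,5,7,8,9,10}→60  {5,6,7,8,9,10}→30
  7 left: {0,3,6,7,8,9,10}→21  {0,4,5,7,8,9,10}→210  {0,5,6,7,8,9,10}→105  {1,2,3,6,7,9,10}→1  {2,3,5,6,7,9,10}→7  {2,3,6,7,8,9,10}→7  {3,4,5,6,7,9,10}→21  {3,5,6,7,8,9,10}→42  {4,5,6,7,8,9,10}→105
  8 left: {0,2,3,6,7,8,9,10}→28  {0,3,5,6,7,8,9,10}→168  {0,4,5,6,7,8,9,10}→420  {1,2,3,5,6,7,9,10}→8  {1,2,3,6,7,8,9,10}→8  {2,3,4,5,6,7,9,10}→28  {2,3,5,6,7,8,9,10}→56  {3,4,5,6,7,8,9,10}→168
  9 left: {0,1,2,3,6,7,8,9,10}→36  {0,2,3,5,6,7,8,9,10}→252  {0,3,4,5,6,7,8,9,10}→756  {1,2,3,4,5,6,7,9,10}→36  {1,2,3,5,6,7,8,9,10}→72  {2,3,4,5,6,7,8,9,10}→252
  placing 0:s first → 360 extensions
  placing 1:r first → 1260 extensions
  placing 4:p first → 360 extensions
total linear extensions = 1980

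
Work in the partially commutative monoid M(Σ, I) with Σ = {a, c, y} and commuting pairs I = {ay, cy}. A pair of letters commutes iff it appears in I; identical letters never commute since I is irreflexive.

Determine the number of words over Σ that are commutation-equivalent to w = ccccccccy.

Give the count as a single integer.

9

drop 0:c onto floor
drop 1:c onto {0:c}
drop 2:c onto {1:c}
drop 3:c onto {2:c}
drop 4:c onto {3:c}
drop 5:c onto {4:c}
drop 6:c onto {5:c}
drop 7:c onto {6:c}
drop 8:y onto floor
ground layer = {0:c, 8:y}
drop-orders for the pieces not yet dropped (sum over which currently-grounded one goes next):
  1 to go: {7} 1  {8} 1
  2 to go: {6,7} 1  {7,8} 2
  3 to go: {5,6,7} 1  {6,7,8} 3
  4 to go: {4,5,6,7} 1  {5,6,7,8} 4
  5 to go: {3,4,5,6,7} 1  {4,5,6,7,8} 5
  6 to go: {2,3,4,5,6,7} 1  {3,4,5,6,7,8} 6
  7 to go: {1,2,3,4,5,6,7} 1  {2,3,4,5,6,7,8} 7
  if 0:c drops first: 8 orders
  if 8:y drops first: 1 orders
heap linearizations: 9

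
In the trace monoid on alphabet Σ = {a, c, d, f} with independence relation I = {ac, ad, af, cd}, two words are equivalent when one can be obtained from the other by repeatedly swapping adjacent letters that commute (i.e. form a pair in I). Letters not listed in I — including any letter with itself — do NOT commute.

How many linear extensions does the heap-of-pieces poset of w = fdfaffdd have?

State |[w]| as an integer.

8

#0=f has no predecessor
#1=d depends on [0:f]
#2=f depends on [1:d]
#3=a has no predecessor
#4=f depends on [2:f]
#5=f depends on [4:f]
#6=d depends on [5:f]
#7=d depends on [6:d]
sources: [0:f, 3:a]
N(rest) = Σ N(rest − s) over sources s of rest; N(one piece) = 1:
  size 1 → [3]=1  [7]=1
  size 2 → [3,7]=2  [6,7]=1
  size 3 → [3,6,7]=3  [5,6,7]=1
  size 4 → [3,5,6,7]=4  [4,5,6,7]=1
  size 5 → [2,4,5,6,7]=1  [3,4,5,6,7]=5
  size 6 → [1,2,4,5,6,7]=1  [2,3,4,5,6,7]=6
  first=0(f) contributes 7
  first=3(a) contributes 1
|[w]| = 8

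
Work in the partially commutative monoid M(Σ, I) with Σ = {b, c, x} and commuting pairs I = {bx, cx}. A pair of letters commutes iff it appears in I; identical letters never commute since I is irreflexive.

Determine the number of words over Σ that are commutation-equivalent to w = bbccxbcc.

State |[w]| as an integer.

8

piece 0:b — minimal
piece 1:b rests on {0:b}
piece 2:c rests on {1:b}
piece 3:c rests on {2:c}
piece 4:x — minimal
piece 5:b rests on {3:c}
piece 6:c rests on {5:b}
piece 7:c rests on {6:c}
minimal pieces: {0:b, 4:x}
ways to finish when only these pieces remain (= sum over removing one remaining piece with nothing left below it):
  1 left: {4}→1  {7}→1
  2 left: {4,7}→2  {6,7}→1
  3 left: {4,6,7}→3  {5,6,7}→1
  4 left: {3,5,6,7}→1  {4,5,6,7}→4
  5 left: {2,3,5,6,7}→1  {3,4,5,6,7}→5
  6 left: {1,2,3,5,6,7}→1  {2,3,4,5,6,7}→6
  placing 0:b first → 7 extensions
  placing 4:x first → 1 extensions
total linear extensions = 8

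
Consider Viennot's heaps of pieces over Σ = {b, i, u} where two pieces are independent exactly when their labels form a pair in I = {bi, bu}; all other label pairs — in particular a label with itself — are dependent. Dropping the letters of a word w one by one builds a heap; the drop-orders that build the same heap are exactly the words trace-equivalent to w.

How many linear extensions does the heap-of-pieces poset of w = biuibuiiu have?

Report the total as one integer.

36

drop 0:b onto floor
drop 1:i onto floor
drop 2:u onto {1:i}
drop 3:i onto {2:u}
drop 4:b onto {0:b}
drop 5:u onto {3:i}
drop 6:i onto {5:u}
drop 7:i onto {6:i}
drop 8:u onto {7:i}
ground layer = {0:b, 1:i}
drop-orders for the pieces not yet dropped (sum over which currently-grounded one goes next):
  1 to go: {4} 1  {8} 1
  2 to go: {0,4} 1  {4,8} 2  {7,8} 1
  3 to go: {0,4,8} 3  {4,7,8} 3  {6,7,8} 1
  4 to go: {0,4,7,8} 6  {4,6,7,8} 4  {5,6,7,8} 1
  5 to go: {0,4,6,7,8} 10  {3,5,6,7,8} 1  {4,5,6,7,8} 5
  6 to go: {0,4,5,6,7,8} 15  {2,3,5,6,7,8} 1  {3,4,5,6,7,8} 6
  7 to go: {0,3,4,5,6,7,8} 21  {1,2,3,5,6,7,8} 1  {2,3,4,5,6,7,8} 7
  if 0:b drops first: 8 orders
  if 1:i drops first: 28 orders
heap linearizations: 36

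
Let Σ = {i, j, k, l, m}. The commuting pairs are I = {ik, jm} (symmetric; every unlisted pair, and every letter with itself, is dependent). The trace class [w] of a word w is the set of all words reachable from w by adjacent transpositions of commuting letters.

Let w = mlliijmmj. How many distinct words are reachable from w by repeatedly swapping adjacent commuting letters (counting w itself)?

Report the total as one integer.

6

piece 0:m — minimal
piece 1:l rests on {0:m}
piece 2:l rests on {1:l}
piece 3:i rests on {2:l}
piece 4:i rests on {3:i}
piece 5:j rests on {4:i}
piece 6:m rests on {4:i}
piece 7:m rests on {6:m}
piece 8:j rests on {5:j}
minimal pieces: {0:m}
ways to finish when only these pieces remain (= sum over removing one remaining piece with nothing left below it):
  1 left: {7}→1  {8}→1
  2 left: {5,8}→1  {6,7}→1  {7,8}→2
  3 left: {5,7,8}→3  {6,7,8}→3
  4 left: {5,6,7,8}→6
  5 left: {4,5,6,7,8}→6
  6 left: {3,4,5,6,7,8}→6
  7 left: {2,3,4,5,6,7,8}→6
  placing 0:m first → 6 extensions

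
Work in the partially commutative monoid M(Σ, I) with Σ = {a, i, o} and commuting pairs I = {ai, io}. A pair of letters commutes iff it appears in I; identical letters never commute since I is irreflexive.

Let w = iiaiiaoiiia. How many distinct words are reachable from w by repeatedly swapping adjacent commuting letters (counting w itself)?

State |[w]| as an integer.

drop 0:i onto floor
drop 1:i onto {0:i}
drop 2:a onto floor
drop 3:i onto {1:i}
drop 4:i onto {3:i}
drop 5:a onto {2:a}
drop 6:o onto {5:a}
drop 7:i onto {4:i}
drop 8:i onto {7:i}
drop 9:i onto {8:i}
drop 10:a onto {6:o}
ground layer = {0:i, 2:a}
drop-orders for the pieces not yet dropped (sum over which currently-grounded one goes next):
  1 to go: {9} 1  {10} 1
  2 to go: {6,10} 1  {8,9} 1  {9,10} 2
  3 to go: {5,6,10} 1  {6,9,10} 3  {7,8,9} 1  {8,9,10} 3
  4 to go: {2,5,6,10} 1  {4,7,8,9} 1  {5,6,9,10} 4  {6,8,9,10} 6  {7,8,9,10} 4
  5 to go: {2,5,6,9,10} 5  {3,4,7,8,9} 1  {4,7,8,9,10} 5  {5,6,8,9,10} 10  {6,7,8,9,10} 10
  6 to go: {1,3,4,7,8,9} 1  {2,5,6,8,9,10} 15  {3,4,7,8,9,10} 6  {4,6,7,8,9,10} 15  {5,6,7,8,9,10} 20
  7 to go: {0,1,3,4,7,8,9} 1  {1,3,4,7,8,9,10} 7  {2,5,6,7,8,9,10} 35  {3,4,6,7,8,9,10} 21  {4,5,6,7,8,9,10} 35
  8 to go: {0,1,3,4,7,8,9,10} 8  {1,3,4,6,7,8,9,10} 28  {2,4,5,6,7,8,9,10} 70  {3,4,5,6,7,8,9,10} 56
  9 to go: {0,1,3,4,6,7,8,9,10} 36  {1,3,4,5,6,7,8,9,10} 84  {2,3,4,5,6,7,8,9,10} 126
  if 0:i drops first: 210 orders
  if 2:a drops first: 120 orders
heap linearizations: 330

330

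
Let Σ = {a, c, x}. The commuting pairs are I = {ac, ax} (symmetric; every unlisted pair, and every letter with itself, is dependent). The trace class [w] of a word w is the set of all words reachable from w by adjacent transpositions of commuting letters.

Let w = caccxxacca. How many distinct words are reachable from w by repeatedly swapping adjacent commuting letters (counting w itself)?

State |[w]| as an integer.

120

#0=c has no predecessor
#1=a has no predecessor
#2=c depends on [0:c]
#3=c depends on [2:c]
#4=x depends on [3:c]
#5=x depends on [4:x]
#6=a depends on [1:a]
#7=c depends on [5:x]
#8=c depends on [7:c]
#9=a depends on [6:a]
sources: [0:c, 1:a]
N(rest) = Σ N(rest − s) over sources s of rest; N(one piece) = 1:
  size 1 → [8]=1  [9]=1
  size 2 → [6,9]=1  [7,8]=1  [8,9]=2
  size 3 → [1,6,9]=1  [5,7,8]=1  [6,8,9]=3  [7,8,9]=3
  size 4 → [1,6,8,9]=4  [4,5,7,8]=1  [5,7,8,9]=4  [6,7,8,9]=6
  size 5 → [1,6,7,8,9]=10  [3,4,5,7,8]=1  [4,5,7,8,9]=5  [5,6,7,8,9]=10
  size 6 → [1,5,6,7,8,9]=20  [2,3,4,5,7,8]=1  [3,4,5,7,8,9]=6  [4,5,6,7,8,9]=15
  size 7 → [0,2,3,4,5,7,8]=1  [1,4,5,6,7,8,9]=35  [2,3,4,5,7,8,9]=7  [3,4,5,6,7,8,9]=21
  size 8 → [0,2,3,4,5,7,8,9]=8  [1,3,4,5,6,7,8,9]=56  [2,3,4,5,6,7,8,9]=28
  first=0(c) contributes 84
  first=1(a) contributes 36
|[w]| = 120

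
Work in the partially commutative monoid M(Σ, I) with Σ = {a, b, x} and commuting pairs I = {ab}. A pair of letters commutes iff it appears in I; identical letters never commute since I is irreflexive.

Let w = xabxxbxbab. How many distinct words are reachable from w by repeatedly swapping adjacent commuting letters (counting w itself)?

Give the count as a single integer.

#0=x has no predecessor
#1=a depends on [0:x]
#2=b depends on [0:x]
#3=x depends on [1:a, 2:b]
#4=x depends on [3:x]
#5=b depends on [4:x]
#6=x depends on [5:b]
#7=b depends on [6:x]
#8=a depends on [6:x]
#9=b depends on [7:b]
sources: [0:x]
N(rest) = Σ N(rest − s) over sources s of rest; N(one piece) = 1:
  size 1 → [8]=1  [9]=1
  size 2 → [7,9]=1  [8,9]=2
  size 3 → [7,8,9]=3
  size 4 → [6,7,8,9]=3
  size 5 → [5,6,7,8,9]=3
  size 6 → [4,5,6,7,8,9]=3
  size 7 → [3,4,5,6,7,8,9]=3
  size 8 → [1,3,4,5,6,7,8,9]=3  [2,3,4,5,6,7,8,9]=3
  first=0(x) contributes 6

6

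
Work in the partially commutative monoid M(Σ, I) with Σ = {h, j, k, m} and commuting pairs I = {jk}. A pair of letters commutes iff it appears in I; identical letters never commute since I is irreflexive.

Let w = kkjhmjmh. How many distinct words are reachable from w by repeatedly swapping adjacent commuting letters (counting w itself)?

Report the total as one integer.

3

0(k) covers ∅
1(k) covers 0:k
2(j) covers ∅
3(h) covers 1:k, 2:j
4(m) covers 3:h
5(j) covers 4:m
6(m) covers 5:j
7(h) covers 6:m
floor of heap: 0:k, 2:j
completions by unplaced set U, small U first (add the entries for U minus each lowest piece of U):
  |U|=1: {7}:1
  |U|=2: {6,7}:1
  |U|=3: {5,6,7}:1
  |U|=4: {4,5,6,7}:1
  |U|=5: {3,4,5,6,7}:1
  |U|=6: {1,3,4,5,6,7}:1  {2,3,4,5,6,7}:1
  start at 0(k): 2
  start at 2(j): 1
sum over floor = 3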